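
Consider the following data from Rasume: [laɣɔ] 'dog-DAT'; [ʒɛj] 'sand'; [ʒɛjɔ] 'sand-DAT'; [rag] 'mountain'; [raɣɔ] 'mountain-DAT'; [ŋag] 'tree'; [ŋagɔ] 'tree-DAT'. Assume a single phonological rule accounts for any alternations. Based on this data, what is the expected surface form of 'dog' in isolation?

The root 'mountain' surfaces as [rag] and [raɣɔ], with a stem-final [g] ~ [ɣ] alternation.
Compare 'tree', with invariant [g] in [ŋag] and [ŋagɔ]: an analysis with underlying /g/ and a rule producing [ɣ] before the DAT suffix would wrongly predict alternation here too.
The underlying segment must be /ɣ/; voiced fricatives become stops word-finally, yielding [g] there.
From [laɣɔ] the stem 'dog' is /laɣ/; word-finally this yields [lag].

[lag]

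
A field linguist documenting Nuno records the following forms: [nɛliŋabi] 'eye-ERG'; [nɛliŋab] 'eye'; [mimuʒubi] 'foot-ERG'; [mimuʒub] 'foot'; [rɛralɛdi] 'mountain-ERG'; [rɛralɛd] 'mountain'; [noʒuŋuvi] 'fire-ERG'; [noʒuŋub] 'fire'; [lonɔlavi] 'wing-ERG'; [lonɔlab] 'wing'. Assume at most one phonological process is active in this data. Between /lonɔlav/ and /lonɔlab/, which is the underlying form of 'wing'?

The stem for 'wing' ends in [v] in [lonɔlavi] but [b] in [lonɔlab].
But 'eye' keeps [b] in both environments ([nɛliŋabi], [nɛliŋab]), so there is no rule changing /b/ to [v] before the ERG suffix.
The alternation reflects word-final hardening: voiced fricatives become stops word-finally. /v/ is underlying.

/lonɔlav/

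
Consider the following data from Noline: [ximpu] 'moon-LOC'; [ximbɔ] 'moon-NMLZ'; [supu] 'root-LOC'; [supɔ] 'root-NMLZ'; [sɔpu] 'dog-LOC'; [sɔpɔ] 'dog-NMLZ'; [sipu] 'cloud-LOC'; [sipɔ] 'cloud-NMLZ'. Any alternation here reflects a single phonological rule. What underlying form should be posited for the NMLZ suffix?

/-bɔ/

The NMLZ morpheme has two allomorphs, [-bɔ] and [-pɔ].
By contrast the LOC suffix keeps its initial [p] throughout — that segment must be underlying.
The NMLZ suffix is therefore /-bɔ/ underlyingly, with post-vocalic devoicing: voiced stops become voiceless after a vowel.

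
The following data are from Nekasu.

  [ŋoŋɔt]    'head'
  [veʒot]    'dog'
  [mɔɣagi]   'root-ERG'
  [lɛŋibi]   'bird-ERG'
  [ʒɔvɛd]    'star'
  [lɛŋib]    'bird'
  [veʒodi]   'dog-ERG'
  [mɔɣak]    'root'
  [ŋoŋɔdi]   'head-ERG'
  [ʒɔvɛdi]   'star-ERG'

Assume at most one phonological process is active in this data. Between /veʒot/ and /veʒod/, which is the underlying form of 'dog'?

'dog' shows [t] ~ [d] at the end of the stem ([veʒot] vs [veʒodi]).
The stem 'star' ([ʒɔvɛd], [ʒɔvɛdi]) shows [d] unchanged in both environments, so [d] cannot be basic with [t] derived in isolation.
The alternation reflects intervocalic voicing: voiceless stops become voiced between vowels. /t/ is underlying.

/veʒot/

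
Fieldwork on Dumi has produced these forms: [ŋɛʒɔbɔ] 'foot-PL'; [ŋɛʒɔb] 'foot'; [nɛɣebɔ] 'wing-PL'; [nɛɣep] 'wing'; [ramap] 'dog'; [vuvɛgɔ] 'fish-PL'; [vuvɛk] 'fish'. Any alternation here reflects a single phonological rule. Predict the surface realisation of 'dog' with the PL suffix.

[ramabɔ]

'wing' shows [b] ~ [p] at the end of the stem ([nɛɣebɔ] vs [nɛɣep]).
Compare 'foot', with invariant [b] in [ŋɛʒɔbɔ] and [ŋɛʒɔb]: an analysis with underlying /b/ and a rule producing [p] in isolation would wrongly predict alternation here too.
The underlying segment must be /p/; voiceless stops become voiced between vowels, yielding [b] there.
From [ramap] the stem 'dog' is /ramap/; between vowels this yields [ramabɔ].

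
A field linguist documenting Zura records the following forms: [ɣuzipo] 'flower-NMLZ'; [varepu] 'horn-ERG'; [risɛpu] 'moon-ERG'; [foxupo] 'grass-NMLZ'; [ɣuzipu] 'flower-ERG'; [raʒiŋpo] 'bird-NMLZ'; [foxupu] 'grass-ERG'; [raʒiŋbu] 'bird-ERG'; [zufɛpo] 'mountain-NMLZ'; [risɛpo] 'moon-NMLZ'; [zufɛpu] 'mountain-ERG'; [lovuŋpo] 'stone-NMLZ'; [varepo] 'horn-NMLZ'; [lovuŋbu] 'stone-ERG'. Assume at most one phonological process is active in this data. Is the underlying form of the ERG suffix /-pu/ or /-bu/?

/-bu/

The ERG suffix surfaces as [-bu] and [-pu], depending on the final segment of the stem.
The NMLZ suffix, which begins with [p], is invariant after every stem; so [p] is not altered by any rule here.
So the underlying form is /-bu/, and voiced stops become voiceless after a vowel.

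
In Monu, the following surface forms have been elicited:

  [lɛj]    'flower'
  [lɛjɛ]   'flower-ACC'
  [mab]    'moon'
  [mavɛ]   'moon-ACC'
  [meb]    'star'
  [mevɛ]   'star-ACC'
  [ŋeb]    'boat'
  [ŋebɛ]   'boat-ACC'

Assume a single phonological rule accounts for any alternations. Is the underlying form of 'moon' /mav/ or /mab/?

/mav/

In [mab] and [mavɛ] the final segment of 'moon' alternates: [b] ~ [v].
Compare 'boat', with invariant [b] in [ŋeb] and [ŋebɛ]: an analysis with underlying /b/ and a rule producing [v] before the ACC suffix would wrongly predict alternation here too.
So /v/ is underlying, and a rule of word-final hardening — voiced fricatives become stops word-finally — gives [b].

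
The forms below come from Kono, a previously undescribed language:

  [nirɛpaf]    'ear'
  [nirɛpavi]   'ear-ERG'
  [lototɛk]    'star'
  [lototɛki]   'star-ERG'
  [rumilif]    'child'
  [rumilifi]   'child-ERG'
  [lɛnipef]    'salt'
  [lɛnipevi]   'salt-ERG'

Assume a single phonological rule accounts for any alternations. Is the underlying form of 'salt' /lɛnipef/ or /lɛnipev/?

/lɛnipev/

The root 'salt' surfaces as [lɛnipef] and [lɛnipevi], with a stem-final [f] ~ [v] alternation.
But 'child' keeps [f] in both environments ([rumilif], [rumilifi]), so there is no rule changing /f/ to [v] before the ERG suffix.
The underlying segment must be /v/; voiced obstruents become voiceless word-finally, yielding [f] there.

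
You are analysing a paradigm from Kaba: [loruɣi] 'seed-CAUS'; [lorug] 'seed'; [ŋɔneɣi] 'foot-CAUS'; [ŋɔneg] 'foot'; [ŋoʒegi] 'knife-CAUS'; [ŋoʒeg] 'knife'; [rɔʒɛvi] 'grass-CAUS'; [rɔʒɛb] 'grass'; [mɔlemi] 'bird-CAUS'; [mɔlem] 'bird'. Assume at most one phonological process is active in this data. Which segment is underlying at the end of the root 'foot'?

/ɣ/

The stem for 'foot' ends in [ɣ] in [ŋɔneɣi] but [g] in [ŋɔneg].
But 'knife' keeps [g] in both environments ([ŋoʒegi], [ŋoʒeg]), so there is no rule changing /g/ to [ɣ] before the CAUS suffix.
The alternation reflects word-final hardening: voiced fricatives become stops word-finally. /ɣ/ is underlying.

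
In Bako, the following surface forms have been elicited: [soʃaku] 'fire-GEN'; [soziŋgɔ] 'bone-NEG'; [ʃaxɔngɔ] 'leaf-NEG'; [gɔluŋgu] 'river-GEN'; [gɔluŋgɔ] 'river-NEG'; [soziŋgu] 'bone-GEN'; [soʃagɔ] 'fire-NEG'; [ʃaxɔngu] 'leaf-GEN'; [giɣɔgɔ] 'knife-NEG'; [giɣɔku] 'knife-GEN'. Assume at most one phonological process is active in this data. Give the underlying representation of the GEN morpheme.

The GEN morpheme has two allomorphs, [-gu] and [-ku].
The NEG suffix, which begins with [g], is invariant after every stem; so [g] is not altered by any rule here.
The GEN suffix is therefore /-ku/ underlyingly, with post-nasal voicing: voiceless stops become voiced after a nasal.

/-ku/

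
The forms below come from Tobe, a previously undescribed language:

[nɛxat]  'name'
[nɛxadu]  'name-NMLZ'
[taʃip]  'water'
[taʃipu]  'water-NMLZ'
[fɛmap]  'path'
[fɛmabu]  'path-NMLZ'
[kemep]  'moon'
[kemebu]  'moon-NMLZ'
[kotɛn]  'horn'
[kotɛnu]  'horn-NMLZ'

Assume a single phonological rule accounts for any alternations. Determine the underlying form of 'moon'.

/kemeb/

The root 'moon' surfaces as [kemep] and [kemebu], with a stem-final [p] ~ [b] alternation.
The stem 'water' ([taʃip], [taʃipu]) shows [p] unchanged in both environments, so [p] cannot be basic with [b] derived before the NMLZ suffix.
So /b/ is underlying, and a rule of word-final obstruent devoicing — voiced obstruents become voiceless word-finally — gives [p].
Hence 'moon' is /kemeb/ underlyingly.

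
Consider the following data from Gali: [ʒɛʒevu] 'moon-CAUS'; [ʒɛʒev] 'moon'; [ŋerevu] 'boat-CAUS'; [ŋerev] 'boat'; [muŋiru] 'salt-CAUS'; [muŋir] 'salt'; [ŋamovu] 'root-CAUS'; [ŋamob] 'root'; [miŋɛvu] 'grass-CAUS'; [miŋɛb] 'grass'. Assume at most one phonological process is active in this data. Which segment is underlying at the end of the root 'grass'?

/b/

The stem for 'grass' ends in [v] in [miŋɛvu] but [b] in [miŋɛb].
If /v/ were underlying and a rule turned it into [b] in isolation, 'moon' would also alternate; but it has [v] in both [ʒɛʒevu] and [ʒɛʒev].
Therefore /b/ is basic and [v] is derived by intervocalic spirantization (voiced stops become fricatives between vowels).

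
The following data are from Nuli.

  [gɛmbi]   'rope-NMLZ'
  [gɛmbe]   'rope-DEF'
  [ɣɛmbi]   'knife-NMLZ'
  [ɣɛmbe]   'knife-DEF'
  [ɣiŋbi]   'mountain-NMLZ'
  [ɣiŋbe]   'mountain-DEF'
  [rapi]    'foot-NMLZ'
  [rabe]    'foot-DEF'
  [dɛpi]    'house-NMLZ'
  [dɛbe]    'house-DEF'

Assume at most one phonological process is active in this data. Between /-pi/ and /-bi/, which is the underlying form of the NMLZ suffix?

The NMLZ suffix surfaces as [-bi] and [-pi], depending on the final segment of the stem.
The DEF suffix, which begins with [b], is invariant after every stem; so [b] is not altered by any rule here.
The NMLZ suffix is therefore /-pi/ underlyingly, with post-nasal voicing: voiceless stops become voiced after a nasal.

/-pi/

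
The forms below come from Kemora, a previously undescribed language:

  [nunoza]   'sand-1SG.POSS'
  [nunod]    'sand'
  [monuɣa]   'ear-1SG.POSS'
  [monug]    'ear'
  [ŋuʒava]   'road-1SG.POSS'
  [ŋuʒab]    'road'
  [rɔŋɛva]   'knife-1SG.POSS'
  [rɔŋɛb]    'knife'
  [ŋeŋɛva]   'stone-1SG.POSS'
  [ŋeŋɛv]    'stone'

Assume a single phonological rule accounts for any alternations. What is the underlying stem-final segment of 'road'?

/b/

'road' shows [v] ~ [b] at the end of the stem ([ŋuʒava] vs [ŋuʒab]).
If /v/ were underlying and a rule turned it into [b] in isolation, 'stone' would also alternate; but it has [v] in both [ŋeŋɛva] and [ŋeŋɛv].
So /b/ is underlying, and a rule of intervocalic spirantization — voiced stops become fricatives between vowels — gives [v].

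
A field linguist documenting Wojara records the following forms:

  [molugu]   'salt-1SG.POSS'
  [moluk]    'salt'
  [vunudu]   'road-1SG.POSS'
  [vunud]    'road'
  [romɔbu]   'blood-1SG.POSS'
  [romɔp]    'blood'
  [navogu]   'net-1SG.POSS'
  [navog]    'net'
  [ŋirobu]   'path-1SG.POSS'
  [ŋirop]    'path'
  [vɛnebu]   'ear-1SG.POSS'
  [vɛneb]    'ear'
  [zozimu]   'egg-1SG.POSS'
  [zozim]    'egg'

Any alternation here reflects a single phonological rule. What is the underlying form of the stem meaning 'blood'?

/romɔp/

In [romɔbu] and [romɔp] the final segment of 'blood' alternates: [b] ~ [p].
Compare 'ear', with invariant [b] in [vɛnebu] and [vɛneb]: an analysis with underlying /b/ and a rule producing [p] in isolation would wrongly predict alternation here too.
The underlying segment must be /p/; voiceless stops become voiced between vowels, yielding [b] there.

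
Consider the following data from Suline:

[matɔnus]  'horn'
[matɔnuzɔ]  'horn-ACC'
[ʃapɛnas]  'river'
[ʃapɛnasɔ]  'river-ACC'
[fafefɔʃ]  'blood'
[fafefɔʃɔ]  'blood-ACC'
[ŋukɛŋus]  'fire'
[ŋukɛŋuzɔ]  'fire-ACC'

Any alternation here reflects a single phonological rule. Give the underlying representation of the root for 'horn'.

The root 'horn' surfaces as [matɔnus] and [matɔnuzɔ], with a stem-final [s] ~ [z] alternation.
But 'river' keeps [s] in both environments ([ʃapɛnas], [ʃapɛnasɔ]), so there is no rule changing /s/ to [z] before the ACC suffix.
So /z/ is underlying, and a rule of word-final obstruent devoicing — voiced obstruents become voiceless word-finally — gives [s].

/matɔnuz/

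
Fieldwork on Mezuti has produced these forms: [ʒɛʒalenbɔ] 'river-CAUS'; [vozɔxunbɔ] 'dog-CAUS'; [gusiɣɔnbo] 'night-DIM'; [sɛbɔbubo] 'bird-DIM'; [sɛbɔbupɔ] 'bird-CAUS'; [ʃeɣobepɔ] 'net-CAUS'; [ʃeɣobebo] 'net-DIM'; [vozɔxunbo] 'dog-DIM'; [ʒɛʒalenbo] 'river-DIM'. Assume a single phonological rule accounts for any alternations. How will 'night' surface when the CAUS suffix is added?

The CAUS morpheme has two allomorphs, [-bɔ] and [-pɔ].
By contrast the DIM suffix keeps its initial [b] throughout — that segment must be underlying.
The CAUS suffix is therefore /-pɔ/ underlyingly, with post-nasal voicing: voiceless stops become voiced after a nasal.
After 'night', which ends in a nasal, the suffix surfaces as [-bɔ], giving [gusiɣɔnbɔ].

[gusiɣɔnbɔ]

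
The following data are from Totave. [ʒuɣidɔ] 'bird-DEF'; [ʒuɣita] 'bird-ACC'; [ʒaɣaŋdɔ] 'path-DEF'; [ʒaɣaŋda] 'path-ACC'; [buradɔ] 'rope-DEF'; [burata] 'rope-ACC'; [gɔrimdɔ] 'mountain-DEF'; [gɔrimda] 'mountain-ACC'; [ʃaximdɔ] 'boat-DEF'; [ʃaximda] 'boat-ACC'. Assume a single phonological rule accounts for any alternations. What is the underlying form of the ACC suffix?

The ACC suffix surfaces as [-da] and [-ta], depending on the final segment of the stem.
By contrast the DEF suffix keeps its initial [d] throughout — that segment must be underlying.
So the underlying form is /-ta/, and voiceless stops become voiced after a nasal.

/-ta/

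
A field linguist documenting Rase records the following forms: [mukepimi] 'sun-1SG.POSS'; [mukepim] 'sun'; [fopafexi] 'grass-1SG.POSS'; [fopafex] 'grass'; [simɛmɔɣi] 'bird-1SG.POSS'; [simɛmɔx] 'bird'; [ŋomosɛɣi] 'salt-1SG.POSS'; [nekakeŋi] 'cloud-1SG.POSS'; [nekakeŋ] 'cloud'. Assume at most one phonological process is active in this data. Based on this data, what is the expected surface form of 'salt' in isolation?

[ŋomosɛx]

'bird' shows [ɣ] ~ [x] at the end of the stem ([simɛmɔɣi] vs [simɛmɔx]).
The stem 'grass' ([fopafexi], [fopafex]) shows [x] unchanged in both environments, so [x] cannot be basic with [ɣ] derived before the 1SG.POSS suffix.
The underlying segment must be /ɣ/; voiced obstruents become voiceless word-finally, yielding [x] there.
The one attested form of 'salt', [ŋomosɛɣi], shows underlying /ŋomosɛɣ/. Applying the same rule word-finally gives [ŋomosɛx].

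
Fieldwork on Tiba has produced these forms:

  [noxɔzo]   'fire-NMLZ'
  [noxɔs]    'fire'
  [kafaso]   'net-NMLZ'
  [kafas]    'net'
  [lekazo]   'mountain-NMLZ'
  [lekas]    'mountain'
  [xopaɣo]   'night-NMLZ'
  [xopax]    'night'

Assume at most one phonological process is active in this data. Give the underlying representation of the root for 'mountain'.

The stem for 'mountain' ends in [z] in [lekazo] but [s] in [lekas].
If /s/ were underlying and a rule turned it into [z] before the NMLZ suffix, 'net' would also alternate; but it has [s] in both [kafaso] and [kafas].
The alternation reflects word-final obstruent devoicing: voiced obstruents become voiceless word-finally. /z/ is underlying.

/lekaz/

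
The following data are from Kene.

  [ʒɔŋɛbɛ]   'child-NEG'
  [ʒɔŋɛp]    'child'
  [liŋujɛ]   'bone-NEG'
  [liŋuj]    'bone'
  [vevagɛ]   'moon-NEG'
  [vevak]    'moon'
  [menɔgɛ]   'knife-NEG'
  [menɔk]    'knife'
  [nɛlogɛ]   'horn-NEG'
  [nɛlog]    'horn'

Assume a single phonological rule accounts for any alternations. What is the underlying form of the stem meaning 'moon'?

The root 'moon' surfaces as [vevagɛ] and [vevak], with a stem-final [g] ~ [k] alternation.
If /g/ were underlying and a rule turned it into [k] in isolation, 'horn' would also alternate; but it has [g] in both [nɛlogɛ] and [nɛlog].
The underlying segment must be /k/; voiceless stops become voiced between vowels, yielding [g] there.
Hence 'moon' is /vevak/ underlyingly.

/vevak/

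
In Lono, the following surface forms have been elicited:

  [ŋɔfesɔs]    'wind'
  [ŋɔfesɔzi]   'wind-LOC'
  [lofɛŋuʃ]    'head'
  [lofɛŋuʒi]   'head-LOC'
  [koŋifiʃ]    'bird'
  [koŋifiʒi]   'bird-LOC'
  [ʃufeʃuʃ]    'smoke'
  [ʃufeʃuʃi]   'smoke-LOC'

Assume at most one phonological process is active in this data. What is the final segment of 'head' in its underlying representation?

/ʒ/

'head' shows [ʃ] ~ [ʒ] at the end of the stem ([lofɛŋuʃ] vs [lofɛŋuʒi]).
The stem 'smoke' ([ʃufeʃuʃ], [ʃufeʃuʃi]) shows [ʃ] unchanged in both environments, so [ʃ] cannot be basic with [ʒ] derived before the LOC suffix.
Therefore /ʒ/ is basic and [ʃ] is derived by word-final obstruent devoicing (voiced obstruents become voiceless word-finally).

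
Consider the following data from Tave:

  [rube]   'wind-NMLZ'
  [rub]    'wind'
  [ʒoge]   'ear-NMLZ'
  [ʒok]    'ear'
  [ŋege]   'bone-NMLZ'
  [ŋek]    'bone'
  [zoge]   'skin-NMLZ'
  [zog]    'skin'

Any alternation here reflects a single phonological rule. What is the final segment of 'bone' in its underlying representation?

The stem for 'bone' ends in [g] in [ŋege] but [k] in [ŋek].
If /g/ were underlying and a rule turned it into [k] in isolation, 'skin' would also alternate; but it has [g] in both [zoge] and [zog].
So /k/ is underlying, and a rule of intervocalic voicing — voiceless stops become voiced between vowels — gives [g].

/k/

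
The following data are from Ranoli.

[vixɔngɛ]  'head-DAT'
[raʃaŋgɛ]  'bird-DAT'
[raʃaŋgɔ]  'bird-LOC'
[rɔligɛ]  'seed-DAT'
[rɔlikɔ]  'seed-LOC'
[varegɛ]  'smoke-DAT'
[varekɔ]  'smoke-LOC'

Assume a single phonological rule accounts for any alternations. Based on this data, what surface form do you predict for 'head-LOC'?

[vixɔngɔ]

The LOC suffix surfaces as [-gɔ] and [-kɔ], depending on the final segment of the stem.
By contrast the DAT suffix keeps its initial [g] throughout — that segment must be underlying.
So the underlying form is /-kɔ/, and voiceless stops become voiced after a nasal.
After 'head', which ends in a nasal, the suffix surfaces as [-gɔ], giving [vixɔngɔ].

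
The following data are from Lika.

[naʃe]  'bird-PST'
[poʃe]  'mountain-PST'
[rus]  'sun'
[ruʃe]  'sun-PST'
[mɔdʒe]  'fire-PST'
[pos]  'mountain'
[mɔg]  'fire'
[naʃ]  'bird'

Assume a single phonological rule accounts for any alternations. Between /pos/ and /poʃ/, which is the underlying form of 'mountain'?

/pos/

The root 'mountain' surfaces as [poʃe] and [pos], with a stem-final [ʃ] ~ [s] alternation.
The stem 'bird' ([naʃe], [naʃ]) shows [ʃ] unchanged in both environments, so [ʃ] cannot be basic with [s] derived in isolation.
The underlying segment must be /s/; /g/ and /s/ become palato-alveolar [dʒ] and [ʃ] before a front vowel, yielding [ʃ] there.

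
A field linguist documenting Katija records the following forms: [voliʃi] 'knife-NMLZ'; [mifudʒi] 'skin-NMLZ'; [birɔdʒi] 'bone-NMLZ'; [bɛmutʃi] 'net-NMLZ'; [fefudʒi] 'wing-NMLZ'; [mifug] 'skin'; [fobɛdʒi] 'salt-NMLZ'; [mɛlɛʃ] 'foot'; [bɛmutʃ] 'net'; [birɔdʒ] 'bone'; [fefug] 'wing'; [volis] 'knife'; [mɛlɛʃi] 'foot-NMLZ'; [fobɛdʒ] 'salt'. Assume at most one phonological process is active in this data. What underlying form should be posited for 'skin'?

The stem for 'skin' ends in [dʒ] in [mifudʒi] but [g] in [mifug].
If /dʒ/ were underlying and a rule turned it into [g] in isolation, 'bone' would also alternate; but it has [dʒ] in both [birɔdʒi] and [birɔdʒ].
Therefore /g/ is basic and [dʒ] is derived by palatalization before a front vowel (/g/ and /s/ become palato-alveolar [dʒ] and [ʃ] before a front vowel).
The underlying form of 'skin' is therefore /mifug/.

/mifug/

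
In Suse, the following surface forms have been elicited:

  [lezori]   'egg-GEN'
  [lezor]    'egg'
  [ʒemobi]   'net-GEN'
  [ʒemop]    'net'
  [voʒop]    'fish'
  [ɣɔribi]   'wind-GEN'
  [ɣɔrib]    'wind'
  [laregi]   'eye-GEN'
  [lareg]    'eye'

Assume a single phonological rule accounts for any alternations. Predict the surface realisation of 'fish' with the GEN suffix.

In [ʒemobi] and [ʒemop] the final segment of 'net' alternates: [b] ~ [p].
The stem 'wind' ([ɣɔribi], [ɣɔrib]) shows [b] unchanged in both environments, so [b] cannot be basic with [p] derived in isolation.
The underlying segment must be /p/; voiceless stops become voiced between vowels, yielding [b] there.
From [voʒop] the stem 'fish' is /voʒop/; between vowels this yields [voʒobi].

[voʒobi]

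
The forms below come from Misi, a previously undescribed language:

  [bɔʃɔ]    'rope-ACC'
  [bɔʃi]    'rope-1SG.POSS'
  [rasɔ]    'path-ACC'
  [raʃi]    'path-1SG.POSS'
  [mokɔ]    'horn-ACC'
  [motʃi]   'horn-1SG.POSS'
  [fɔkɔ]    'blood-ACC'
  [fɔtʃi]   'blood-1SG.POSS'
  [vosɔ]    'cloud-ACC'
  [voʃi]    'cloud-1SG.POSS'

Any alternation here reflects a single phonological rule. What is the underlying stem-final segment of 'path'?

The stem for 'path' ends in [s] in [rasɔ] but [ʃ] in [raʃi].
If /ʃ/ were underlying and a rule turned it into [s] before the ACC suffix, 'rope' would also alternate; but it has [ʃ] in both [bɔʃɔ] and [bɔʃi].
Therefore /s/ is basic and [ʃ] is derived by palatalization before a front vowel (/k/ and /s/ become palato-alveolar [tʃ] and [ʃ] before a front vowel).

/s/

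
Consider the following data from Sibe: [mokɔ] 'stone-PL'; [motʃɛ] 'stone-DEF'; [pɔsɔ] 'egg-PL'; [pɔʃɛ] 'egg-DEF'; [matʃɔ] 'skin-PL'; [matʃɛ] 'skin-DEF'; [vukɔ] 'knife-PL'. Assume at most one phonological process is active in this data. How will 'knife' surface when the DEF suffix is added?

[vutʃɛ]

In [mokɔ] and [motʃɛ] the final segment of 'stone' alternates: [k] ~ [tʃ].
Compare 'skin', with invariant [tʃ] in [matʃɔ] and [matʃɛ]: an analysis with underlying /tʃ/ and a rule producing [k] before the PL suffix would wrongly predict alternation here too.
Therefore /k/ is basic and [tʃ] is derived by palatalization before a front vowel (/k/ and /s/ become palato-alveolar [tʃ] and [ʃ] before a front vowel).
From [vukɔ] the stem 'knife' is /vuk/; before a front vowel this yields [vutʃɛ].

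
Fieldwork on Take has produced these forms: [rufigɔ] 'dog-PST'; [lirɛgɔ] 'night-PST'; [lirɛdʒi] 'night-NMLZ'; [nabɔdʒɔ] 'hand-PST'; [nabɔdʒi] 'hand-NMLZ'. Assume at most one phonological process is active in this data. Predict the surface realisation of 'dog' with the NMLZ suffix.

[rufidʒi]

The stem for 'night' ends in [g] in [lirɛgɔ] but [dʒ] in [lirɛdʒi].
If /dʒ/ were underlying and a rule turned it into [g] before the PST suffix, 'hand' would also alternate; but it has [dʒ] in both [nabɔdʒɔ] and [nabɔdʒi].
The alternation reflects palatalization before a front vowel: /g/ becomes palato-alveolar [dʒ] before a front vowel. /g/ is underlying.
From [rufigɔ] the stem 'dog' is /rufig/; before a front vowel this yields [rufidʒi].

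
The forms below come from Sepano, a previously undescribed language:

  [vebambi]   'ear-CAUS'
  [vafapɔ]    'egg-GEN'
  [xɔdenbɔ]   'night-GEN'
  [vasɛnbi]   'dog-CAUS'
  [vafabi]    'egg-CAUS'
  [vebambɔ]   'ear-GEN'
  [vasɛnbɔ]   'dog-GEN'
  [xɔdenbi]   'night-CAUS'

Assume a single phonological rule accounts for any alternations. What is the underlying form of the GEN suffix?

The GEN suffix surfaces as [-bɔ] and [-pɔ], depending on the final segment of the stem.
The CAUS suffix, which begins with [b], is invariant after every stem; so [b] is not altered by any rule here.
So the underlying form is /-pɔ/, and voiceless stops become voiced after a nasal.

/-pɔ/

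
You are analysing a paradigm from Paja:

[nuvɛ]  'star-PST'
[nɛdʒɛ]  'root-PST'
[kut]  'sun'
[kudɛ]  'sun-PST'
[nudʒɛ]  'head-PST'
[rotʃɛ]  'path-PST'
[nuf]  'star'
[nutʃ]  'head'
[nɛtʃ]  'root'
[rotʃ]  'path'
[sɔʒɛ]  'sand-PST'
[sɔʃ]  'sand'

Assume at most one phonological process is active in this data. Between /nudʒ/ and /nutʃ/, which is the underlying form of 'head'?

The stem for 'head' ends in [dʒ] in [nudʒɛ] but [tʃ] in [nutʃ].
If /tʃ/ were underlying and a rule turned it into [dʒ] before the PST suffix, 'path' would also alternate; but it has [tʃ] in both [rotʃɛ] and [rotʃ].
So /dʒ/ is underlying, and a rule of word-final obstruent devoicing — voiced obstruents become voiceless word-finally — gives [tʃ].

/nudʒ/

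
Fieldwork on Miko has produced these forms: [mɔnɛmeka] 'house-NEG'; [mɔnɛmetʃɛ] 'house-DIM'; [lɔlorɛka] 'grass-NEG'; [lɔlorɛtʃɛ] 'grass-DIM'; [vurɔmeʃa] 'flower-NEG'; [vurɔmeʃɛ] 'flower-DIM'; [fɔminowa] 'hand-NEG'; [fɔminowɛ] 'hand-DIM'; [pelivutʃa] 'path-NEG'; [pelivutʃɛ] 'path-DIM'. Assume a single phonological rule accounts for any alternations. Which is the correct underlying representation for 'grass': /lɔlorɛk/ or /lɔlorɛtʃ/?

/lɔlorɛk/

The root 'grass' surfaces as [lɔlorɛka] and [lɔlorɛtʃɛ], with a stem-final [k] ~ [tʃ] alternation.
But 'path' keeps [tʃ] in both environments ([pelivutʃa], [pelivutʃɛ]), so there is no rule changing /tʃ/ to [k] before the NEG suffix.
The alternation reflects palatalization before a front vowel: /k/ becomes palato-alveolar [tʃ] before a front vowel. /k/ is underlying.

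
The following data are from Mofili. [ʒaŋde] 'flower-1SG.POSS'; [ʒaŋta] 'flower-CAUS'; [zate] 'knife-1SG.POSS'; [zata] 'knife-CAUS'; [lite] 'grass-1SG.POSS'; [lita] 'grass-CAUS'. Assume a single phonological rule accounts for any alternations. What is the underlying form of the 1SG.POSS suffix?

The 1SG.POSS morpheme has two allomorphs, [-de] and [-te].
The CAUS suffix, which begins with [t], is invariant after every stem; so [t] is not altered by any rule here.
The 1SG.POSS suffix is therefore /-de/ underlyingly, with post-vocalic devoicing: voiced stops become voiceless after a vowel.

/-de/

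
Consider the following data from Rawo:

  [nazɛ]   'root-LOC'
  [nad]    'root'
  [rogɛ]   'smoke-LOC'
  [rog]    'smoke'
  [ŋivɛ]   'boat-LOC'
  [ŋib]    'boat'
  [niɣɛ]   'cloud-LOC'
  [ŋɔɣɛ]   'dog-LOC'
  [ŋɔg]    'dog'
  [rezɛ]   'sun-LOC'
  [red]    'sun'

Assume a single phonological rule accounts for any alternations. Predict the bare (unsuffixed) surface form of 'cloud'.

In [ŋɔɣɛ] and [ŋɔg] the final segment of 'dog' alternates: [ɣ] ~ [g].
But 'smoke' keeps [g] in both environments ([rogɛ], [rog]), so there is no rule changing /g/ to [ɣ] before the LOC suffix.
Therefore /ɣ/ is basic and [g] is derived by word-final hardening (voiced fricatives become stops word-finally).
From [niɣɛ] the stem 'cloud' is /niɣ/; word-finally this yields [nig].

[nig]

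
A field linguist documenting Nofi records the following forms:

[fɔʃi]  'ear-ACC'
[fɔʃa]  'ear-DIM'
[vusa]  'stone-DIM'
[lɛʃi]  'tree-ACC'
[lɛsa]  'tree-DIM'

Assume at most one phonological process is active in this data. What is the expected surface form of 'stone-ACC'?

[vuʃi]

In [lɛʃi] and [lɛsa] the final segment of 'tree' alternates: [ʃ] ~ [s].
But 'ear' keeps [ʃ] in both environments ([fɔʃi], [fɔʃa]), so there is no rule changing /ʃ/ to [s] before the DIM suffix.
The alternation reflects palatalization before a front vowel: /s/ becomes palato-alveolar [ʃ] before a front vowel. /s/ is underlying.
From [vusa] the stem 'stone' is /vus/; before a front vowel this yields [vuʃi].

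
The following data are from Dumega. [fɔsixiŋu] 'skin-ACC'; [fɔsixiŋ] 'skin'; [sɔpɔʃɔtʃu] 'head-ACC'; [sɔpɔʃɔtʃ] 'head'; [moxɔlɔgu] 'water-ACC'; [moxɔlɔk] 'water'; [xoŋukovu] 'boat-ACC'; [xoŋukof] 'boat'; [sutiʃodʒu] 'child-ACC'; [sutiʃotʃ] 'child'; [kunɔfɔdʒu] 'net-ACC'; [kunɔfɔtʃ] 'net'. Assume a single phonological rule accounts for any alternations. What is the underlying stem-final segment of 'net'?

/dʒ/

The root 'net' surfaces as [kunɔfɔdʒu] and [kunɔfɔtʃ], with a stem-final [dʒ] ~ [tʃ] alternation.
But 'head' keeps [tʃ] in both environments ([sɔpɔʃɔtʃu], [sɔpɔʃɔtʃ]), so there is no rule changing /tʃ/ to [dʒ] before the ACC suffix.
The underlying segment must be /dʒ/; voiced obstruents become voiceless word-finally, yielding [tʃ] there.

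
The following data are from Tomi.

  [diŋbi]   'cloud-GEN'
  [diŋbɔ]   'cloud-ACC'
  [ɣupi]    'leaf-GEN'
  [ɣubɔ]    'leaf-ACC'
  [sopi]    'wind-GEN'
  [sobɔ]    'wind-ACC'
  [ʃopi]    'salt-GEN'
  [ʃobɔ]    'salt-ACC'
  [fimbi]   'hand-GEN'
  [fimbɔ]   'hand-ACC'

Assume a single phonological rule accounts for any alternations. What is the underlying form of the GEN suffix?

The GEN suffix surfaces as [-bi] and [-pi], depending on the final segment of the stem.
The ACC suffix, which begins with [b], is invariant after every stem; so [b] is not altered by any rule here.
The GEN suffix is therefore /-pi/ underlyingly, with post-nasal voicing: voiceless stops become voiced after a nasal.

/-pi/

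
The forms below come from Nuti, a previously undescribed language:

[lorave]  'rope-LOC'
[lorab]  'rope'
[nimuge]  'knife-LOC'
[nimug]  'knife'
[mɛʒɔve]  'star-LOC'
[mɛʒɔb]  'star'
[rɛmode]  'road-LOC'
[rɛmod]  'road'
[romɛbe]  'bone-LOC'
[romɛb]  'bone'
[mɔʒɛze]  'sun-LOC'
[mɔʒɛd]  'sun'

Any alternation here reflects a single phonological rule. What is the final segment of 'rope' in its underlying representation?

/v/

'rope' shows [v] ~ [b] at the end of the stem ([lorave] vs [lorab]).
If /b/ were underlying and a rule turned it into [v] before the LOC suffix, 'bone' would also alternate; but it has [b] in both [romɛbe] and [romɛb].
The alternation reflects word-final hardening: voiced fricatives become stops word-finally. /v/ is underlying.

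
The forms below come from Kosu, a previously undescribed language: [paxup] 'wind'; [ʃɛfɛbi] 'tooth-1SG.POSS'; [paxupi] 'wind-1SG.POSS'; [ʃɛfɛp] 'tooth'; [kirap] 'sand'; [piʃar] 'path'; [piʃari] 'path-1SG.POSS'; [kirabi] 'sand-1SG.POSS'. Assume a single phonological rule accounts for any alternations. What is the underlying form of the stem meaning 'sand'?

The root 'sand' surfaces as [kirabi] and [kirap], with a stem-final [b] ~ [p] alternation.
The stem 'wind' ([paxupi], [paxup]) shows [p] unchanged in both environments, so [p] cannot be basic with [b] derived before the 1SG.POSS suffix.
The underlying segment must be /b/; voiced obstruents become voiceless word-finally, yielding [p] there.
So 'sand' = /kirab/.

/kirab/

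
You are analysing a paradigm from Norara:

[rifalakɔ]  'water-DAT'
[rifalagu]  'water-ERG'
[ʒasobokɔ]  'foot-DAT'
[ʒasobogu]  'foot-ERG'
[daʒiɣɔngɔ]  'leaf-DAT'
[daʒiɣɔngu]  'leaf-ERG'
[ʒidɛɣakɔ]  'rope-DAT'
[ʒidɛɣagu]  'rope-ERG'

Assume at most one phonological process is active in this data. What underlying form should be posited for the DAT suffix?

The DAT suffix surfaces as [-gɔ] and [-kɔ], depending on the final segment of the stem.
By contrast the ERG suffix keeps its initial [g] throughout — that segment must be underlying.
So the underlying form is /-kɔ/, and voiceless stops become voiced after a nasal.

/-kɔ/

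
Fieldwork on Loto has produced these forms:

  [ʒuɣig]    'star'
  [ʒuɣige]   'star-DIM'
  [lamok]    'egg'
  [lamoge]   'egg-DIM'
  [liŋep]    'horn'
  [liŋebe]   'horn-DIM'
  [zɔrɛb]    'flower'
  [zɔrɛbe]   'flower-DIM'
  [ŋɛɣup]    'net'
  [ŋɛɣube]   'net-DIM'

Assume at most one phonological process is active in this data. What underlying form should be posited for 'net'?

/ŋɛɣup/

The stem for 'net' ends in [p] in [ŋɛɣup] but [b] in [ŋɛɣube].
If /b/ were underlying and a rule turned it into [p] in isolation, 'flower' would also alternate; but it has [b] in both [zɔrɛb] and [zɔrɛbe].
So /p/ is underlying, and a rule of intervocalic voicing — voiceless stops become voiced between vowels — gives [b].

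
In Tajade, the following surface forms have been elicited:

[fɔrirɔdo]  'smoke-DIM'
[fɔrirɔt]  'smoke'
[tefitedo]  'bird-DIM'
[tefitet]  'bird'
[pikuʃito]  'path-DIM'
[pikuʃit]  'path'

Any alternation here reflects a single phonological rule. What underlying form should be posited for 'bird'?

/tefited/

'bird' shows [d] ~ [t] at the end of the stem ([tefitedo] vs [tefitet]).
Compare 'path', with invariant [t] in [pikuʃito] and [pikuʃit]: an analysis with underlying /t/ and a rule producing [d] before the DIM suffix would wrongly predict alternation here too.
So /d/ is underlying, and a rule of word-final obstruent devoicing — voiced obstruents become voiceless word-finally — gives [t].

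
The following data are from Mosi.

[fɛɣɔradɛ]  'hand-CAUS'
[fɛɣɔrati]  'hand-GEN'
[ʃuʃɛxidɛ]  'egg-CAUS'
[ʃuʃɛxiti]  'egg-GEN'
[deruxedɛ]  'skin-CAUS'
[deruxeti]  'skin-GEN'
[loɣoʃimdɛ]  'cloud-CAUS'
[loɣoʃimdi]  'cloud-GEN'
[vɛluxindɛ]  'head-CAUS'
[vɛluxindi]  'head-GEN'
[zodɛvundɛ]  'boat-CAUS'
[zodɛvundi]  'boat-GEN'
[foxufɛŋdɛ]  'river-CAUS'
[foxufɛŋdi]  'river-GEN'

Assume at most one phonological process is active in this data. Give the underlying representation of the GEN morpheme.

The GEN suffix surfaces as [-di] and [-ti], depending on the final segment of the stem.
By contrast the CAUS suffix keeps its initial [d] throughout — that segment must be underlying.
The GEN suffix is therefore /-ti/ underlyingly, with post-nasal voicing: voiceless stops become voiced after a nasal.

/-ti/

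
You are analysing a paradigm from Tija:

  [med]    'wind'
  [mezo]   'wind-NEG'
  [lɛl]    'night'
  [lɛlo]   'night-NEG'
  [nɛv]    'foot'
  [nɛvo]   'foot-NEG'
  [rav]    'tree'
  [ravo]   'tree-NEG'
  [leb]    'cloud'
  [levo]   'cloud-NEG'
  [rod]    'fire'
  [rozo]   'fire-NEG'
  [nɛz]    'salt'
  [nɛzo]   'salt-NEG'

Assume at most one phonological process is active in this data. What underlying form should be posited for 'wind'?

/med/

In [med] and [mezo] the final segment of 'wind' alternates: [d] ~ [z].
If /z/ were underlying and a rule turned it into [d] in isolation, 'salt' would also alternate; but it has [z] in both [nɛz] and [nɛzo].
The alternation reflects intervocalic spirantization: voiced stops become fricatives between vowels. /d/ is underlying.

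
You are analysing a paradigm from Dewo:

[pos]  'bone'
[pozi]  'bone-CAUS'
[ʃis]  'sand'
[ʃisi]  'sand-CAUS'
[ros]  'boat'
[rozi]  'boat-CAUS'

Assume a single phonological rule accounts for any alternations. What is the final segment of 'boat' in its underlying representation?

/z/

In [ros] and [rozi] the final segment of 'boat' alternates: [s] ~ [z].
Compare 'sand', with invariant [s] in [ʃis] and [ʃisi]: an analysis with underlying /s/ and a rule producing [z] before the CAUS suffix would wrongly predict alternation here too.
Therefore /z/ is basic and [s] is derived by word-final obstruent devoicing (voiced obstruents become voiceless word-finally).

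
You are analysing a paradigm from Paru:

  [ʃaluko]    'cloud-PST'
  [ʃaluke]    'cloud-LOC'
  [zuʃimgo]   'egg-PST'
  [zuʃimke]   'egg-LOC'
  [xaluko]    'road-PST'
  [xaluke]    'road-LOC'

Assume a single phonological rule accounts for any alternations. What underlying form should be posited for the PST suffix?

The PST suffix surfaces as [-go] and [-ko], depending on the final segment of the stem.
The LOC suffix, which begins with [k], is invariant after every stem; so [k] is not altered by any rule here.
So the underlying form is /-go/, and voiced stops become voiceless after a vowel.

/-go/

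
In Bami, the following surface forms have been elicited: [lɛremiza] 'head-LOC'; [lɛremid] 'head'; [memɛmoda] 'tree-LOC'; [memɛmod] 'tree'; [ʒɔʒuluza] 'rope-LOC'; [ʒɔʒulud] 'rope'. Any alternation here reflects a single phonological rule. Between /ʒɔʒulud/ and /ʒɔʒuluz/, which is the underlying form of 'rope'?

The root 'rope' surfaces as [ʒɔʒuluza] and [ʒɔʒulud], with a stem-final [z] ~ [d] alternation.
But 'tree' keeps [d] in both environments ([memɛmoda], [memɛmod]), so there is no rule changing /d/ to [z] before the LOC suffix.
The underlying segment must be /z/; voiced fricatives become stops word-finally, yielding [d] there.

/ʒɔʒuluz/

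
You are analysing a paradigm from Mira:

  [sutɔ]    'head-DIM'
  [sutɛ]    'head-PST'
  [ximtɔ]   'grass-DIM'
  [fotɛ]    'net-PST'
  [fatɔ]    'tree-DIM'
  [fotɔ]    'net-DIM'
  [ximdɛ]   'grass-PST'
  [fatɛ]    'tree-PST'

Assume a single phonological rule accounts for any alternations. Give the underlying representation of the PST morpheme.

/-dɛ/

The PST morpheme has two allomorphs, [-dɛ] and [-tɛ].
By contrast the DIM suffix keeps its initial [t] throughout — that segment must be underlying.
The PST suffix is therefore /-dɛ/ underlyingly, with post-vocalic devoicing: voiced stops become voiceless after a vowel.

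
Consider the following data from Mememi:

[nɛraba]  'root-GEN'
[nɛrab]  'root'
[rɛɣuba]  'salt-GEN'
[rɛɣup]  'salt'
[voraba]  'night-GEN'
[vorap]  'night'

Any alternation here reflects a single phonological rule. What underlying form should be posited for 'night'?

/vorap/

'night' shows [b] ~ [p] at the end of the stem ([voraba] vs [vorap]).
Compare 'root', with invariant [b] in [nɛraba] and [nɛrab]: an analysis with underlying /b/ and a rule producing [p] in isolation would wrongly predict alternation here too.
Therefore /p/ is basic and [b] is derived by intervocalic voicing (voiceless stops become voiced between vowels).
Hence 'night' is /vorap/ underlyingly.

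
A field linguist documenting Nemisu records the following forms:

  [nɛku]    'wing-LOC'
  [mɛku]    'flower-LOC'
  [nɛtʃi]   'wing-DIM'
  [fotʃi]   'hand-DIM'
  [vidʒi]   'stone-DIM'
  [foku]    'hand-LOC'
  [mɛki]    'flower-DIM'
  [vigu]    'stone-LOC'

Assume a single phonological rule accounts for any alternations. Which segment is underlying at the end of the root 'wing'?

In [nɛtʃi] and [nɛku] the final segment of 'wing' alternates: [tʃ] ~ [k].
Compare 'flower', with invariant [k] in [mɛki] and [mɛku]: an analysis with underlying /k/ and a rule producing [tʃ] before the DIM suffix would wrongly predict alternation here too.
The alternation reflects depalatalization: palato-alveolar /tʃ/ and /dʒ/ become [k] and [g] when no front vowel follows. /tʃ/ is underlying.

/tʃ/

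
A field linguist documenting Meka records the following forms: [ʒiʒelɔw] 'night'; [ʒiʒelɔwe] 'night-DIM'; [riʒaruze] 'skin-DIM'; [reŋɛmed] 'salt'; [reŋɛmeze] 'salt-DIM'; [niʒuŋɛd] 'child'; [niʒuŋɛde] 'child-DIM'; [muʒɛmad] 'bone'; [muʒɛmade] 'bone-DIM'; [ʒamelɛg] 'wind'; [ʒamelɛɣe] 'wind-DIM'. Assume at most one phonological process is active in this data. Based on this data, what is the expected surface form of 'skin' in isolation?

[riʒarud]

In [reŋɛmed] and [reŋɛmeze] the final segment of 'salt' alternates: [d] ~ [z].
But 'child' keeps [d] in both environments ([niʒuŋɛd], [niʒuŋɛde]), so there is no rule changing /d/ to [z] before the DIM suffix.
The alternation reflects word-final hardening: voiced fricatives become stops word-finally. /z/ is underlying.
The one attested form of 'skin', [riʒaruze], shows underlying /riʒaruz/. Applying the same rule word-finally gives [riʒarud].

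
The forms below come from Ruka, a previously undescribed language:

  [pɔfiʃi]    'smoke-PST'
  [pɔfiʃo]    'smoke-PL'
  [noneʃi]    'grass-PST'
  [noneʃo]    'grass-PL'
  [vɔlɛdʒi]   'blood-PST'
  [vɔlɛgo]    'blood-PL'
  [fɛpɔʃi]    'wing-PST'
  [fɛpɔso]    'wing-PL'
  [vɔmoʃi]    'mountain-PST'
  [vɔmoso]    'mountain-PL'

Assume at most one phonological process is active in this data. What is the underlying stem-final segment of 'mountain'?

/s/

'mountain' shows [ʃ] ~ [s] at the end of the stem ([vɔmoʃi] vs [vɔmoso]).
The stem 'grass' ([noneʃi], [noneʃo]) shows [ʃ] unchanged in both environments, so [ʃ] cannot be basic with [s] derived before the PL suffix.
Therefore /s/ is basic and [ʃ] is derived by palatalization before a front vowel (/g/ and /s/ become palato-alveolar [dʒ] and [ʃ] before a front vowel).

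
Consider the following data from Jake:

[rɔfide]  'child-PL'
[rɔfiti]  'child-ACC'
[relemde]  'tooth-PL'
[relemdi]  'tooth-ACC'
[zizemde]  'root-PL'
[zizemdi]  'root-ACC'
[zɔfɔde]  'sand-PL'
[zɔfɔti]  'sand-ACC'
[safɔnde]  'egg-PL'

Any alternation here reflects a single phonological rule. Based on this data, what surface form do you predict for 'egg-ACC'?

The ACC suffix surfaces as [-di] and [-ti], depending on the final segment of the stem.
The PL suffix, which begins with [d], is invariant after every stem; so [d] is not altered by any rule here.
So the underlying form is /-ti/, and voiceless stops become voiced after a nasal.
After 'egg', which ends in a nasal, the suffix surfaces as [-di], giving [safɔndi].

[safɔndi]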